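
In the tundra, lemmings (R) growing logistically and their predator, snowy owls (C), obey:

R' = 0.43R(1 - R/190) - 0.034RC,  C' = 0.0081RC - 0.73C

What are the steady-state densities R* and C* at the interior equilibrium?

R* ≈ 90.1, C* ≈ 6.65

From dC/dt = 0 with C > 0: 0.0081R* = 0.73, so R* = 90.1.
Substitute into dR/dt = 0: 0.43(1 - 90.1/190) = 0.034C*.
The bracket is 0.526, giving C* = 0.226/0.034 = 6.65.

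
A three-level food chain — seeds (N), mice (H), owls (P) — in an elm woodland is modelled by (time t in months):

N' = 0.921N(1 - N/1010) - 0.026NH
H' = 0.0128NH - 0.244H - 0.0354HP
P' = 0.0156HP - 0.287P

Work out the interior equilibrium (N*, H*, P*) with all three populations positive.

N* ≈ 485, H* ≈ 18.4, P* ≈ 169

From dP/dt = 0: 0.0156H* = 0.287, so H* = 18.4.
From dN/dt = 0: 0.921(1 - N*/1010) = 0.026·18.4, giving N* = 1010·(1 - 0.519) = 485.
From dH/dt = 0: 0.0128·485 - 0.244 = 0.0354P*, so P* = 5.97/0.0354 = 169.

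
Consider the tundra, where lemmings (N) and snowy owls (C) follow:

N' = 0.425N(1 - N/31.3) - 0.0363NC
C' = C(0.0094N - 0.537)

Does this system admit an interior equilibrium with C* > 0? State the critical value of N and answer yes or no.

Threshold N = 57.1; K < 57.1, so no, the predator goes extinct.

The predator equation gives dC/dt > 0 only when N > 0.537/0.0094 = 57.1.
Without the predator, N → K = 31.3. Since 31.3 < 57.1, the predator cannot invade.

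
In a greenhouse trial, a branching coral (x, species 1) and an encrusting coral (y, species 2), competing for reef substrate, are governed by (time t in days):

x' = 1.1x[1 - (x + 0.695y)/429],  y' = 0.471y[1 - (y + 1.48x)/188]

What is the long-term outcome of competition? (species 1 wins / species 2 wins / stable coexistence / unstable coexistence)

species 1 excludes species 2

Compare the nullcline intercepts: K1/α12 = 429/0.695 = 617 > K2 = 188; K2/α21 = 188/1.48 = 127 < K1 = 429.
Since the inequalities point opposite ways, species 1 can invade but species 2 cannot.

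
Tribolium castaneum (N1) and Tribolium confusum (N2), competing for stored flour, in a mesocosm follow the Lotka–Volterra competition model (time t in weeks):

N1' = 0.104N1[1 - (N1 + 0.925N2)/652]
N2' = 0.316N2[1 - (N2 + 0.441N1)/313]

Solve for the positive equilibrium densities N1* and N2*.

N1* ≈ 612, N2* ≈ 43

Setting both brackets to zero gives the nullclines N1 + 0.925N2 = 652 and 0.441N1 + N2 = 313.
Substituting N2 = 313 - 0.441N1 into the first: N1(1 - 0.925·0.441) = 652 - 0.925·313.
So N1* = 362/0.592 = 612, and then N2* = 313 - 0.441·612 = 43.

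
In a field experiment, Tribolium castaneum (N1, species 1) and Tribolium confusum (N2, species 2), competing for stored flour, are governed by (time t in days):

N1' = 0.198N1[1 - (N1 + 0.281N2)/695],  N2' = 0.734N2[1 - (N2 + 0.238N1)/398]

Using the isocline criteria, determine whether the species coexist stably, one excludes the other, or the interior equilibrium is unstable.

stable coexistence

Compare the nullcline intercepts: K1/α12 = 695/0.281 = 2470 > K2 = 398; K2/α21 = 398/0.238 = 1670 > K1 = 695.
Since both inequalities hold, each species can invade when rare, so the interior equilibrium is stable.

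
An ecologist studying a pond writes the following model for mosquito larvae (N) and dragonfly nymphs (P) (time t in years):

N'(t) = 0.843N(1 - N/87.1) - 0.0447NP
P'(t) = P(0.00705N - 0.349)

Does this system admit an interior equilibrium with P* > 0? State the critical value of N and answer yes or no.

Threshold N = 49.5; K > 49.5, so yes, the predator persists.

The predator equation gives dP/dt > 0 only when N > 0.349/0.00705 = 49.5.
Without the predator, N → K = 87.1. Since 87.1 > 49.5, the predator can invade and persist.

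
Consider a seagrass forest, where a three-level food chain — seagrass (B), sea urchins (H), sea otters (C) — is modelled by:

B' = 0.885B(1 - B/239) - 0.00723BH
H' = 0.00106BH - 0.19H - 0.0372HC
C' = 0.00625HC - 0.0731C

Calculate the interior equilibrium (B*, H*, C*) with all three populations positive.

From dC/dt = 0: 0.00625H* = 0.0731, so H* = 11.7.
From dB/dt = 0: 0.885(1 - B*/239) = 0.00723·11.7, giving B* = 239·(1 - 0.0956) = 216.
From dH/dt = 0: 0.00106·216 - 0.19 = 0.0372C*, so C* = 0.0391/0.0372 = 1.05.

B* ≈ 216, H* ≈ 11.7, C* ≈ 1.05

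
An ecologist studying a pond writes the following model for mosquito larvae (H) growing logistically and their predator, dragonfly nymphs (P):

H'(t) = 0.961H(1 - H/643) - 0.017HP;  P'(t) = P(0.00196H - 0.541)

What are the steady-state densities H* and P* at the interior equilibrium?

From dP/dt = 0 with P > 0: 0.00196H* = 0.541, so H* = 276.
Substitute into dH/dt = 0: 0.961(1 - 276/643) = 0.017P*.
The bracket is 0.571, giving P* = 0.548/0.017 = 32.3.

H* ≈ 276, P* ≈ 32.3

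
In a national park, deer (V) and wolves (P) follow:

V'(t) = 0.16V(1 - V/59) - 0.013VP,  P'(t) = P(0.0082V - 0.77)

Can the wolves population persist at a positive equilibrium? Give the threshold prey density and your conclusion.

Threshold V = 93.9; K < 93.9, so no, the predator goes extinct.

The predator equation gives dP/dt > 0 only when V > 0.77/0.0082 = 93.9.
Without the predator, V → K = 59. Since 59 < 93.9, the predator cannot invade.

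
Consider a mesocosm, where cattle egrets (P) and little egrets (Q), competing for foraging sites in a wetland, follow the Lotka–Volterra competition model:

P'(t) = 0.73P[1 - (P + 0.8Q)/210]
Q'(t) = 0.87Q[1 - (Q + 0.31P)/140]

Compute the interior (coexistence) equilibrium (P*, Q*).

Setting both brackets to zero gives the nullclines P + 0.8Q = 210 and 0.31P + Q = 140.
Substituting Q = 140 - 0.31P into the first: P(1 - 0.8·0.31) = 210 - 0.8·140.
So P* = 98/0.752 = 130, and then Q* = 140 - 0.31·130 = 99.6.

P* ≈ 130, Q* ≈ 99.6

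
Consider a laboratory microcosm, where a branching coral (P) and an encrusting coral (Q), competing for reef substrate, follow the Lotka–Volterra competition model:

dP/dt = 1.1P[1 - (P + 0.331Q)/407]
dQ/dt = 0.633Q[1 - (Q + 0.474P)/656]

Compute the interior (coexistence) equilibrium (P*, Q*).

P* ≈ 225, Q* ≈ 549

Setting both brackets to zero gives the nullclines P + 0.331Q = 407 and 0.474P + Q = 656.
Substituting Q = 656 - 0.474P into the first: P(1 - 0.331·0.474) = 407 - 0.331·656.
So P* = 190/0.843 = 225, and then Q* = 656 - 0.474·225 = 549.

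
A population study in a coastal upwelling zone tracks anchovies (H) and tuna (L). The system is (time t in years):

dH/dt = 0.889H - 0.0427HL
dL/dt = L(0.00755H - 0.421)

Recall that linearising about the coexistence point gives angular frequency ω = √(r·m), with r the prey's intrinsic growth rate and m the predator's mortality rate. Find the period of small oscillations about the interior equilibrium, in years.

T ≈ 10.3 years

Here r = 0.889 and m = 0.421, so r·m = 0.374.
ω = √0.374 = 0.612 per year, hence T = 2π/ω ≈ 10.3 years.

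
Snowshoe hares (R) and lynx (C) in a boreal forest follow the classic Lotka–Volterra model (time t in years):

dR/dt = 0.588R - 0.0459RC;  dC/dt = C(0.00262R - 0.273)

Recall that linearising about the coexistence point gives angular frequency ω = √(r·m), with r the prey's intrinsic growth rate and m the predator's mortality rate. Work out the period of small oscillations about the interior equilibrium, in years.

T ≈ 15.7 years

Here r = 0.588 and m = 0.273, so r·m = 0.161.
ω = √0.161 = 0.401 per year, hence T = 2π/ω ≈ 15.7 years.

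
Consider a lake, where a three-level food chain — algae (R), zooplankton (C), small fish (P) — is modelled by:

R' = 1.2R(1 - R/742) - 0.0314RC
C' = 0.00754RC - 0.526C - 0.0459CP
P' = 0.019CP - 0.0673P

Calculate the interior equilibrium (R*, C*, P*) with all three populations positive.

From dP/dt = 0: 0.019C* = 0.0673, so C* = 3.54.
From dR/dt = 0: 1.2(1 - R*/742) = 0.0314·3.54, giving R* = 742·(1 - 0.0927) = 673.
From dC/dt = 0: 0.00754·673 - 0.526 = 0.0459P*, so P* = 4.55/0.0459 = 99.1.

R* ≈ 673, C* ≈ 3.54, P* ≈ 99.1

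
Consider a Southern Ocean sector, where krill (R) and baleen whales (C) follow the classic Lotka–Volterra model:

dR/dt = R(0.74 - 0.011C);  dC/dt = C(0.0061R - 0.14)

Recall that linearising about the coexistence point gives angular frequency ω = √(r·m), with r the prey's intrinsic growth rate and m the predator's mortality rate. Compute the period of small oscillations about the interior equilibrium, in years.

T ≈ 19.5 years

Here r = 0.74 and m = 0.14, so r·m = 0.104.
ω = √0.104 = 0.322 per year, hence T = 2π/ω ≈ 19.5 years.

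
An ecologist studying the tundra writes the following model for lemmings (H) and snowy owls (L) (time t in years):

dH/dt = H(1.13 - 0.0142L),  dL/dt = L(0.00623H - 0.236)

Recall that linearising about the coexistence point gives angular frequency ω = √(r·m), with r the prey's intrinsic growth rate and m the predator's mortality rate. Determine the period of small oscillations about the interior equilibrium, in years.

Here r = 1.13 and m = 0.236, so r·m = 0.267.
ω = √0.267 = 0.516 per year, hence T = 2π/ω ≈ 12.2 years.

T ≈ 12.2 years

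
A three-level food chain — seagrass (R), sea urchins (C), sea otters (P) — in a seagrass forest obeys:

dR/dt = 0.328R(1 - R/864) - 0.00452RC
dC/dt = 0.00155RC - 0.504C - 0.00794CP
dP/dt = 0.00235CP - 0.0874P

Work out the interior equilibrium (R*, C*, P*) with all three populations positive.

From dP/dt = 0: 0.00235C* = 0.0874, so C* = 37.2.
From dR/dt = 0: 0.328(1 - R*/864) = 0.00452·37.2, giving R* = 864·(1 - 0.513) = 421.
From dC/dt = 0: 0.00155·421 - 0.504 = 0.00794P*, so P* = 0.149/0.00794 = 18.7.

R* ≈ 421, C* ≈ 37.2, P* ≈ 18.7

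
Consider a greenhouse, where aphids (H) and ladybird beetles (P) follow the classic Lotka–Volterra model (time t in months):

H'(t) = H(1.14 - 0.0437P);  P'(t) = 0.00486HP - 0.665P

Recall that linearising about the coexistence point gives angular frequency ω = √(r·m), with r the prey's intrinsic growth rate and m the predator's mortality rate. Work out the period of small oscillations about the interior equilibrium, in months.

T ≈ 7.22 months

Here r = 1.14 and m = 0.665, so r·m = 0.758.
ω = √0.758 = 0.871 per month, hence T = 2π/ω ≈ 7.22 months.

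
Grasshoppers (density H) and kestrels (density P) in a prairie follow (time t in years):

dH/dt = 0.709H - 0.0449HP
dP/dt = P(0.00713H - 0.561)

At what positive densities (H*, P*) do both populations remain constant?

Set dP/dt = 0 with P > 0: 0.00713H - 0.561 = 0, so H* = 0.561/0.00713 = 78.7.
Set dH/dt = 0 with H > 0: 0.709 - 0.0449P = 0, so P* = 0.709/0.0449 = 15.8.

H* ≈ 78.7, P* ≈ 15.8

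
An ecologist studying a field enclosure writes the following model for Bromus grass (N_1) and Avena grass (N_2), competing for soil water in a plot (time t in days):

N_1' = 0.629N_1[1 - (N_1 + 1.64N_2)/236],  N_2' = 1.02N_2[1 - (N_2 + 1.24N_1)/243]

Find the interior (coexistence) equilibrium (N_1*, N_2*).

Setting both brackets to zero gives the nullclines N_1 + 1.64N_2 = 236 and 1.24N_1 + N_2 = 243.
Substituting N_2 = 243 - 1.24N_1 into the first: N_1(1 - 1.64·1.24) = 236 - 1.64·243.
So N_1* = -163/-1.03 = 157, and then N_2* = 243 - 1.24·157 = 48.

N_1* ≈ 157, N_2* ≈ 48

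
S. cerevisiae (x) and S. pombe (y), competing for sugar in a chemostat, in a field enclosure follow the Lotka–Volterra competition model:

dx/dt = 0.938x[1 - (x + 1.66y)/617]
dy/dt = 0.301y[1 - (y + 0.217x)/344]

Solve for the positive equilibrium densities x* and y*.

Setting both brackets to zero gives the nullclines x + 1.66y = 617 and 0.217x + y = 344.
Substituting y = 344 - 0.217x into the first: x(1 - 1.66·0.217) = 617 - 1.66·344.
So x* = 46/0.64 = 71.8, and then y* = 344 - 0.217·71.8 = 328.

x* ≈ 71.8, y* ≈ 328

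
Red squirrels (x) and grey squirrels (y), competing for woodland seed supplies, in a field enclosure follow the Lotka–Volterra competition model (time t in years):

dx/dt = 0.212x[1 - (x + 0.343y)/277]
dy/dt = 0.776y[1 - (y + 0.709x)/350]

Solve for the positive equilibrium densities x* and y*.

x* ≈ 207, y* ≈ 203

Setting both brackets to zero gives the nullclines x + 0.343y = 277 and 0.709x + y = 350.
Substituting y = 350 - 0.709x into the first: x(1 - 0.343·0.709) = 277 - 0.343·350.
So x* = 157/0.757 = 207, and then y* = 350 - 0.709·207 = 203.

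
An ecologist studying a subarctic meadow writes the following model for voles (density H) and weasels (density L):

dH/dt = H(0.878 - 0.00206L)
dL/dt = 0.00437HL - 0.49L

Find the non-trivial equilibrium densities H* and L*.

H* ≈ 112, L* ≈ 426

Set dL/dt = 0 with L > 0: 0.00437H - 0.49 = 0, so H* = 0.49/0.00437 = 112.
Set dH/dt = 0 with H > 0: 0.878 - 0.00206L = 0, so L* = 0.878/0.00206 = 426.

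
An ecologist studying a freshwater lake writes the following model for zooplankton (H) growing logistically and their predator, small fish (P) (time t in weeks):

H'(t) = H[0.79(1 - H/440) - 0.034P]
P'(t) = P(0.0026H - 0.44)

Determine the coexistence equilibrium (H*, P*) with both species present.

From dP/dt = 0 with P > 0: 0.0026H* = 0.44, so H* = 169.
Substitute into dH/dt = 0: 0.79(1 - 169/440) = 0.034P*.
The bracket is 0.615, giving P* = 0.486/0.034 = 14.3.

H* ≈ 169, P* ≈ 14.3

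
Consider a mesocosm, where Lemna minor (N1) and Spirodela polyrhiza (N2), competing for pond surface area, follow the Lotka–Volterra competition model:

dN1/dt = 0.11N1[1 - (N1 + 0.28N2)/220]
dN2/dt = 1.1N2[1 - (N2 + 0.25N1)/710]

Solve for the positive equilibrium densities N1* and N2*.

Setting both brackets to zero gives the nullclines N1 + 0.28N2 = 220 and 0.25N1 + N2 = 710.
Substituting N2 = 710 - 0.25N1 into the first: N1(1 - 0.28·0.25) = 220 - 0.28·710.
So N1* = 21.2/0.93 = 22.8, and then N2* = 710 - 0.25·22.8 = 704.

N1* ≈ 22.8, N2* ≈ 704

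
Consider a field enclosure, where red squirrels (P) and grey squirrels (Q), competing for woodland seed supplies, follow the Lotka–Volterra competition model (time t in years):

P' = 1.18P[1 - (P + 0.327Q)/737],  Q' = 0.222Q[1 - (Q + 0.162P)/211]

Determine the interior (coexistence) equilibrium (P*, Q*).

P* ≈ 705, Q* ≈ 96.7

Setting both brackets to zero gives the nullclines P + 0.327Q = 737 and 0.162P + Q = 211.
Substituting Q = 211 - 0.162P into the first: P(1 - 0.327·0.162) = 737 - 0.327·211.
So P* = 668/0.947 = 705, and then Q* = 211 - 0.162·705 = 96.7.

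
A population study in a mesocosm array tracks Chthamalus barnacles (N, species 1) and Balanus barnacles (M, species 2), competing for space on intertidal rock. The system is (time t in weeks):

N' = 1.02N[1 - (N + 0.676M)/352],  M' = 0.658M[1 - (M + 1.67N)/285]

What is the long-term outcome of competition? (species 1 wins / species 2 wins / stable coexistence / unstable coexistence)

species 1 excludes species 2

Compare the nullcline intercepts: K1/α12 = 352/0.676 = 521 > K2 = 285; K2/α21 = 285/1.67 = 171 < K1 = 352.
Since the inequalities point opposite ways, species 1 can invade but species 2 cannot.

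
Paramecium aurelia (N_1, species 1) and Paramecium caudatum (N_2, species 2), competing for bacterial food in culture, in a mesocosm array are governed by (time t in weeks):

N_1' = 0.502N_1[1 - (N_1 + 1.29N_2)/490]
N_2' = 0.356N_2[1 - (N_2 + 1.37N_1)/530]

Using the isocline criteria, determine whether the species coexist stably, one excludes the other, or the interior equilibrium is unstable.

Compare the nullcline intercepts: K1/α12 = 490/1.29 = 380 < K2 = 530; K2/α21 = 530/1.37 = 387 < K1 = 490.
Since both are reversed, neither can invade when rare; the interior point is a saddle.

unstable coexistence (outcome depends on initial conditions)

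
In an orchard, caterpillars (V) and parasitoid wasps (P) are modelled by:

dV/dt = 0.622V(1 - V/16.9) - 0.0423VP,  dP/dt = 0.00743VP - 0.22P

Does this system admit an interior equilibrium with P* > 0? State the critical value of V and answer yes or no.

Threshold V = 29.6; K < 29.6, so no, the predator goes extinct.

The predator equation gives dP/dt > 0 only when V > 0.22/0.00743 = 29.6.
Without the predator, V → K = 16.9. Since 16.9 < 29.6, the predator cannot invade.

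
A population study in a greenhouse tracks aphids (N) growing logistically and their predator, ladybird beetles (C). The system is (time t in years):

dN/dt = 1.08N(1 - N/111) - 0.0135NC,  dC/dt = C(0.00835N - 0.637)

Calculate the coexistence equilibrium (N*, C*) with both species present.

N* ≈ 76.3, C* ≈ 25

From dC/dt = 0 with C > 0: 0.00835N* = 0.637, so N* = 76.3.
Substitute into dN/dt = 0: 1.08(1 - 76.3/111) = 0.0135C*.
The bracket is 0.313, giving C* = 0.338/0.0135 = 25.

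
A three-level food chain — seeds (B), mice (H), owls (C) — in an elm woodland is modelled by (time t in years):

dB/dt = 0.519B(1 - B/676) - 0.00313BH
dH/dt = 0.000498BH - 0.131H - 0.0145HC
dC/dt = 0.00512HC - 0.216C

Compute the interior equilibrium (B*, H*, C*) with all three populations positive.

B* ≈ 504, H* ≈ 42.2, C* ≈ 8.28

From dC/dt = 0: 0.00512H* = 0.216, so H* = 42.2.
From dB/dt = 0: 0.519(1 - B*/676) = 0.00313·42.2, giving B* = 676·(1 - 0.254) = 504.
From dH/dt = 0: 0.000498·504 - 0.131 = 0.0145C*, so C* = 0.12/0.0145 = 8.28.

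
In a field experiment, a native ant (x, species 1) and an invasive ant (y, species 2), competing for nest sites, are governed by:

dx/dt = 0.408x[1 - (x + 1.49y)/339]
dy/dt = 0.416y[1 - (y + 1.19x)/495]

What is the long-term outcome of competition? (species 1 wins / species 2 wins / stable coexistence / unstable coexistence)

Compare the nullcline intercepts: K1/α12 = 339/1.49 = 228 < K2 = 495; K2/α21 = 495/1.19 = 416 > K1 = 339.
Since the inequalities point opposite ways, species 2 can invade but species 1 cannot.

species 2 excludes species 1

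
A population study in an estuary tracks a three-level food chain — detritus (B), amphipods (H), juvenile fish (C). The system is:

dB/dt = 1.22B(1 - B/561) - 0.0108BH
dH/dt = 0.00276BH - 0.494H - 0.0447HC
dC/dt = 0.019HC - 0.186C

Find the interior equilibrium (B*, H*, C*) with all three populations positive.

From dC/dt = 0: 0.019H* = 0.186, so H* = 9.79.
From dB/dt = 0: 1.22(1 - B*/561) = 0.0108·9.79, giving B* = 561·(1 - 0.0867) = 512.
From dH/dt = 0: 0.00276·512 - 0.494 = 0.0447C*, so C* = 0.92/0.0447 = 20.6.

B* ≈ 512, H* ≈ 9.79, C* ≈ 20.6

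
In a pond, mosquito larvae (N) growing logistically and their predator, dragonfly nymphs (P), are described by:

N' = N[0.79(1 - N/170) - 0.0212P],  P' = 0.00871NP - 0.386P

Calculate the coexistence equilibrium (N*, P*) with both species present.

From dP/dt = 0 with P > 0: 0.00871N* = 0.386, so N* = 44.3.
Substitute into dN/dt = 0: 0.79(1 - 44.3/170) = 0.0212P*.
The bracket is 0.739, giving P* = 0.584/0.0212 = 27.5.

N* ≈ 44.3, P* ≈ 27.5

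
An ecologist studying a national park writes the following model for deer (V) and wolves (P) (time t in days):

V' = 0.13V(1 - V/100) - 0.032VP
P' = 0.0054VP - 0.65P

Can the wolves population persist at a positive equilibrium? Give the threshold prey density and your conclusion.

The predator equation gives dP/dt > 0 only when V > 0.65/0.0054 = 120.
Without the predator, V → K = 100. Since 100 < 120, the predator cannot invade.

Threshold V = 120; K < 120, so no, the predator goes extinct.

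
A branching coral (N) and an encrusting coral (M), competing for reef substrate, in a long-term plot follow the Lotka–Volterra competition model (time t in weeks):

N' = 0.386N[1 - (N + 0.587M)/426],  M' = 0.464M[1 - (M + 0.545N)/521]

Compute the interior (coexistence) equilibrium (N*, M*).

N* ≈ 177, M* ≈ 425

Setting both brackets to zero gives the nullclines N + 0.587M = 426 and 0.545N + M = 521.
Substituting M = 521 - 0.545N into the first: N(1 - 0.587·0.545) = 426 - 0.587·521.
So N* = 120/0.68 = 177, and then M* = 521 - 0.545·177 = 425.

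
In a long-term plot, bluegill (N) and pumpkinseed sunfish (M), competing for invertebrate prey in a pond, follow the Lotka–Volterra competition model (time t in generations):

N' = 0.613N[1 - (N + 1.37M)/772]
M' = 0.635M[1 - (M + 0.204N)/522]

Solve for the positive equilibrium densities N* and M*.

Setting both brackets to zero gives the nullclines N + 1.37M = 772 and 0.204N + M = 522.
Substituting M = 522 - 0.204N into the first: N(1 - 1.37·0.204) = 772 - 1.37·522.
So N* = 56.9/0.721 = 78.9, and then M* = 522 - 0.204·78.9 = 506.

N* ≈ 78.9, M* ≈ 506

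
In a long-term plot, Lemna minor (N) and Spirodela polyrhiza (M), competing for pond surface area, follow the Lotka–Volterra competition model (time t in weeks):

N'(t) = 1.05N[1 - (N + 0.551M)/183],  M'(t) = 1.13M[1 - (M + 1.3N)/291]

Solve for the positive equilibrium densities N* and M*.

Setting both brackets to zero gives the nullclines N + 0.551M = 183 and 1.3N + M = 291.
Substituting M = 291 - 1.3N into the first: N(1 - 0.551·1.3) = 183 - 0.551·291.
So N* = 22.7/0.284 = 79.9, and then M* = 291 - 1.3·79.9 = 187.

N* ≈ 79.9, M* ≈ 187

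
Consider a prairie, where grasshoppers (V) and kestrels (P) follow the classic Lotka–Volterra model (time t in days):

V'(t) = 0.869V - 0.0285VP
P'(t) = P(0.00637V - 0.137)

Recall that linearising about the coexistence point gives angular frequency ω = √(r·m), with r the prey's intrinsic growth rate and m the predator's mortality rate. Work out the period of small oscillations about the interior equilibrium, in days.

Here r = 0.869 and m = 0.137, so r·m = 0.119.
ω = √0.119 = 0.345 per day, hence T = 2π/ω ≈ 18.2 days.

T ≈ 18.2 days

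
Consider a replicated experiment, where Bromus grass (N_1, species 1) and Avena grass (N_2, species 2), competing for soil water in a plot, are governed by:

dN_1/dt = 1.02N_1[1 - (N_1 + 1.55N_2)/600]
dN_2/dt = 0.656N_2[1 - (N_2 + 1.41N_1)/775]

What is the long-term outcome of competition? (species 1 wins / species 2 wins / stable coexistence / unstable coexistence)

unstable coexistence (outcome depends on initial conditions)

Compare the nullcline intercepts: K1/α12 = 600/1.55 = 387 < K2 = 775; K2/α21 = 775/1.41 = 550 < K1 = 600.
Since both are reversed, neither can invade when rare; the interior point is a saddle.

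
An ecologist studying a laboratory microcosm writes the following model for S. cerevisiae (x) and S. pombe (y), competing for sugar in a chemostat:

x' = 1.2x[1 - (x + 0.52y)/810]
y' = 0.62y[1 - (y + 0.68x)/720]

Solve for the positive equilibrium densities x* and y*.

Setting both brackets to zero gives the nullclines x + 0.52y = 810 and 0.68x + y = 720.
Substituting y = 720 - 0.68x into the first: x(1 - 0.52·0.68) = 810 - 0.52·720.
So x* = 436/0.646 = 674, and then y* = 720 - 0.68·674 = 262.

x* ≈ 674, y* ≈ 262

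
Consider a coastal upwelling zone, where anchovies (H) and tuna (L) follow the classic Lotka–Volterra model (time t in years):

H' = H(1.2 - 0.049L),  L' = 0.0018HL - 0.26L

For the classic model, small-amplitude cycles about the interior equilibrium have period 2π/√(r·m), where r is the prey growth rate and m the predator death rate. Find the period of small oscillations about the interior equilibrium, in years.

T ≈ 11.2 years

Here r = 1.2 and m = 0.26, so r·m = 0.312.
ω = √0.312 = 0.559 per year, hence T = 2π/ω ≈ 11.2 years.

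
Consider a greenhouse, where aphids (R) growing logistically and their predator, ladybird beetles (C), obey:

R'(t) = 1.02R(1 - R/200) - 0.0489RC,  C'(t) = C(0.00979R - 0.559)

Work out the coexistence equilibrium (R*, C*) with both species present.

From dC/dt = 0 with C > 0: 0.00979R* = 0.559, so R* = 57.1.
Substitute into dR/dt = 0: 1.02(1 - 57.1/200) = 0.0489C*.
The bracket is 0.715, giving C* = 0.729/0.0489 = 14.9.

R* ≈ 57.1, C* ≈ 14.9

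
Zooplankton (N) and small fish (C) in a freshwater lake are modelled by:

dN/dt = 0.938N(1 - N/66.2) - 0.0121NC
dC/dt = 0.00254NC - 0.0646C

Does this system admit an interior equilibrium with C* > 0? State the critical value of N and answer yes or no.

Threshold N = 25.4; K > 25.4, so yes, the predator persists.

The predator equation gives dC/dt > 0 only when N > 0.0646/0.00254 = 25.4.
Without the predator, N → K = 66.2. Since 66.2 > 25.4, the predator can invade and persist.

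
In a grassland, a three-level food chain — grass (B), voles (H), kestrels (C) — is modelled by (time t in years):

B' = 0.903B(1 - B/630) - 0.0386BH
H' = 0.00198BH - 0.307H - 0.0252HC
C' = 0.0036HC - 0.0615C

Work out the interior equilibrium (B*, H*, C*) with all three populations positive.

From dC/dt = 0: 0.0036H* = 0.0615, so H* = 17.1.
From dB/dt = 0: 0.903(1 - B*/630) = 0.0386·17.1, giving B* = 630·(1 - 0.73) = 170.
From dH/dt = 0: 0.00198·170 - 0.307 = 0.0252C*, so C* = 0.0295/0.0252 = 1.17.

B* ≈ 170, H* ≈ 17.1, C* ≈ 1.17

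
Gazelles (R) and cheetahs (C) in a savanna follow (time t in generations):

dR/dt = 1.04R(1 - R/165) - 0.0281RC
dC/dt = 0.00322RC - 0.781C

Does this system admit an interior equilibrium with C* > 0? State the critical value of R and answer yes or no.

The predator equation gives dC/dt > 0 only when R > 0.781/0.00322 = 243.
Without the predator, R → K = 165. Since 165 < 243, the predator cannot invade.

Threshold R = 243; K < 243, so no, the predator goes extinct.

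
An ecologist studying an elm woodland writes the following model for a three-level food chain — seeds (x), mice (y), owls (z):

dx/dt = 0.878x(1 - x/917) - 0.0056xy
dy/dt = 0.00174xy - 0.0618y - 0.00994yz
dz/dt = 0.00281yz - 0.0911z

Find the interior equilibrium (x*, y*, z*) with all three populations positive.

From dz/dt = 0: 0.00281y* = 0.0911, so y* = 32.4.
From dx/dt = 0: 0.878(1 - x*/917) = 0.0056·32.4, giving x* = 917·(1 - 0.207) = 727.
From dy/dt = 0: 0.00174·727 - 0.0618 = 0.00994z*, so z* = 1.2/0.00994 = 121.

x* ≈ 727, y* ≈ 32.4, z* ≈ 121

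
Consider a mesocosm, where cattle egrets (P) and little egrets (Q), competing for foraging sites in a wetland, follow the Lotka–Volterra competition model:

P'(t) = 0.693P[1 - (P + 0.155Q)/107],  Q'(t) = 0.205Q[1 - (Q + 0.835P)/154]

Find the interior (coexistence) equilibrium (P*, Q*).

P* ≈ 95.5, Q* ≈ 74.3

Setting both brackets to zero gives the nullclines P + 0.155Q = 107 and 0.835P + Q = 154.
Substituting Q = 154 - 0.835P into the first: P(1 - 0.155·0.835) = 107 - 0.155·154.
So P* = 83.1/0.871 = 95.5, and then Q* = 154 - 0.835·95.5 = 74.3.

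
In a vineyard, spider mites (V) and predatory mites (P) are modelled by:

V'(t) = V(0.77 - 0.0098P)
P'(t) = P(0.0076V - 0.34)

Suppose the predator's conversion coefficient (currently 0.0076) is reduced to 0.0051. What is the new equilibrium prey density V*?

At the interior fixed point, setting dP/dt = 0 with P > 0 fixes V* = (predator death rate)/(VP coefficient) — independent of the other coefficients.
With the change, V* = 0.34/0.0051 = 66.7; it rises from 44.7.

V* ≈ 66.7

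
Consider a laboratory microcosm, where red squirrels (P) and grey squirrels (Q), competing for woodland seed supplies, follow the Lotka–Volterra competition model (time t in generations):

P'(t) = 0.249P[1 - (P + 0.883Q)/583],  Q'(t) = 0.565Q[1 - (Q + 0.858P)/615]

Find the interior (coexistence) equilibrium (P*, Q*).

P* ≈ 165, Q* ≈ 474

Setting both brackets to zero gives the nullclines P + 0.883Q = 583 and 0.858P + Q = 615.
Substituting Q = 615 - 0.858P into the first: P(1 - 0.883·0.858) = 583 - 0.883·615.
So P* = 40/0.242 = 165, and then Q* = 615 - 0.858·165 = 474.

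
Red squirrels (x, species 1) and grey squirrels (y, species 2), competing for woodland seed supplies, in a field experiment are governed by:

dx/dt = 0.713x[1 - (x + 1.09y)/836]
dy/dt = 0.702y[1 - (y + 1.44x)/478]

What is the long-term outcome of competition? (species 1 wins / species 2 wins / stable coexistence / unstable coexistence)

Compare the nullcline intercepts: K1/α12 = 836/1.09 = 767 > K2 = 478; K2/α21 = 478/1.44 = 332 < K1 = 836.
Since the inequalities point opposite ways, species 1 can invade but species 2 cannot.

species 1 excludes species 2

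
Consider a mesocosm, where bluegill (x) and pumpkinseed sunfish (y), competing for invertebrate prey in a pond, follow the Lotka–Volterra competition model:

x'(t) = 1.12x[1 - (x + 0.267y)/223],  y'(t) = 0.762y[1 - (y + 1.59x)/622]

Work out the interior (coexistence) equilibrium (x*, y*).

Setting both brackets to zero gives the nullclines x + 0.267y = 223 and 1.59x + y = 622.
Substituting y = 622 - 1.59x into the first: x(1 - 0.267·1.59) = 223 - 0.267·622.
So x* = 56.9/0.575 = 98.9, and then y* = 622 - 1.59·98.9 = 465.

x* ≈ 98.9, y* ≈ 465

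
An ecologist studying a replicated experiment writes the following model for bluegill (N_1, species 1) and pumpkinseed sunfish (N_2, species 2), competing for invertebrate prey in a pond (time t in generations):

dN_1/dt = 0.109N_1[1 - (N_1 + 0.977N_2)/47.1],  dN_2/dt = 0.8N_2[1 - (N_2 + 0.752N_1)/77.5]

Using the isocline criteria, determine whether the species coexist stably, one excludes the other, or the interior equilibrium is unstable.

species 2 excludes species 1

Compare the nullcline intercepts: K1/α12 = 47.1/0.977 = 48.2 < K2 = 77.5; K2/α21 = 77.5/0.752 = 103 > K1 = 47.1.
Since the inequalities point opposite ways, species 2 can invade but species 1 cannot.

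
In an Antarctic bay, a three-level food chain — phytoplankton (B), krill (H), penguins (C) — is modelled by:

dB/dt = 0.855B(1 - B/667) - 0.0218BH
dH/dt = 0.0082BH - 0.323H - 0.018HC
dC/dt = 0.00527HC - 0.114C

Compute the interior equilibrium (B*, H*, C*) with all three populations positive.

From dC/dt = 0: 0.00527H* = 0.114, so H* = 21.6.
From dB/dt = 0: 0.855(1 - B*/667) = 0.0218·21.6, giving B* = 667·(1 - 0.552) = 299.
From dH/dt = 0: 0.0082·299 - 0.323 = 0.018C*, so C* = 2.13/0.018 = 118.

B* ≈ 299, H* ≈ 21.6, C* ≈ 118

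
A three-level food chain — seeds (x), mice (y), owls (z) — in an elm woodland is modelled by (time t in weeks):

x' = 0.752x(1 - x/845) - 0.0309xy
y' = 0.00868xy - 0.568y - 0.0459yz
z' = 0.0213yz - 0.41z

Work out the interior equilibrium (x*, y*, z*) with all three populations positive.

From dz/dt = 0: 0.0213y* = 0.41, so y* = 19.2.
From dx/dt = 0: 0.752(1 - x*/845) = 0.0309·19.2, giving x* = 845·(1 - 0.791) = 177.
From dy/dt = 0: 0.00868·177 - 0.568 = 0.0459z*, so z* = 0.965/0.0459 = 21.

x* ≈ 177, y* ≈ 19.2, z* ≈ 21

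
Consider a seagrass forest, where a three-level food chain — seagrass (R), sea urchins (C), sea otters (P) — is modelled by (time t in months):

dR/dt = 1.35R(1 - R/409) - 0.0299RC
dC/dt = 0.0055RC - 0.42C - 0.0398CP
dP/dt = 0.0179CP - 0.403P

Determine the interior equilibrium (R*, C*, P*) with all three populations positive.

R* ≈ 205, C* ≈ 22.5, P* ≈ 17.8

From dP/dt = 0: 0.0179C* = 0.403, so C* = 22.5.
From dR/dt = 0: 1.35(1 - R*/409) = 0.0299·22.5, giving R* = 409·(1 - 0.499) = 205.
From dC/dt = 0: 0.0055·205 - 0.42 = 0.0398P*, so P* = 0.708/0.0398 = 17.8.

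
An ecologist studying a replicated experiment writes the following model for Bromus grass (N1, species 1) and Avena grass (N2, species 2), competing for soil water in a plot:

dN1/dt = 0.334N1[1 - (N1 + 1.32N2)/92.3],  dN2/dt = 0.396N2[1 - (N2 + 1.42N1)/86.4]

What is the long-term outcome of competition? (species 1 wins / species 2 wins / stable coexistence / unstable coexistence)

unstable coexistence (outcome depends on initial conditions)

Compare the nullcline intercepts: K1/α12 = 92.3/1.32 = 69.9 < K2 = 86.4; K2/α21 = 86.4/1.42 = 60.8 < K1 = 92.3.
Since both are reversed, neither can invade when rare; the interior point is a saddle.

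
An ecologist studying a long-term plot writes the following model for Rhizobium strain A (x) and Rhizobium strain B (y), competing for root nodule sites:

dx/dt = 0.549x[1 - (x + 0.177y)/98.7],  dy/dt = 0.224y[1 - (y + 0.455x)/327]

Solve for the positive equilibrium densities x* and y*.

x* ≈ 44.4, y* ≈ 307

Setting both brackets to zero gives the nullclines x + 0.177y = 98.7 and 0.455x + y = 327.
Substituting y = 327 - 0.455x into the first: x(1 - 0.177·0.455) = 98.7 - 0.177·327.
So x* = 40.8/0.919 = 44.4, and then y* = 327 - 0.455·44.4 = 307.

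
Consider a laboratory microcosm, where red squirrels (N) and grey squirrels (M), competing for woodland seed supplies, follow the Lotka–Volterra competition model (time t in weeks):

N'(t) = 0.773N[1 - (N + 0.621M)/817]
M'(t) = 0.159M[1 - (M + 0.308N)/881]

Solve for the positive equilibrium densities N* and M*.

Setting both brackets to zero gives the nullclines N + 0.621M = 817 and 0.308N + M = 881.
Substituting M = 881 - 0.308N into the first: N(1 - 0.621·0.308) = 817 - 0.621·881.
So N* = 270/0.809 = 334, and then M* = 881 - 0.308·334 = 778.

N* ≈ 334, M* ≈ 778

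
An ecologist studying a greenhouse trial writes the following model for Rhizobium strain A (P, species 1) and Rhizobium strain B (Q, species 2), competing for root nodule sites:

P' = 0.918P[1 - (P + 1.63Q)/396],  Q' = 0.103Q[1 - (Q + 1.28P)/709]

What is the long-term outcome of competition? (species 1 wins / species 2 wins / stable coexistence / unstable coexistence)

species 2 excludes species 1

Compare the nullcline intercepts: K1/α12 = 396/1.63 = 243 < K2 = 709; K2/α21 = 709/1.28 = 554 > K1 = 396.
Since the inequalities point opposite ways, species 2 can invade but species 1 cannot.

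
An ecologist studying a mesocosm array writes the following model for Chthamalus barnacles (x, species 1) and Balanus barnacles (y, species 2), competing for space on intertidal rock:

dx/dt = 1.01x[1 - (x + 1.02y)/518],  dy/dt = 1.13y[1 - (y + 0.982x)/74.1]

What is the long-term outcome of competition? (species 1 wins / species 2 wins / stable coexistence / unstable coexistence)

species 1 excludes species 2

Compare the nullcline intercepts: K1/α12 = 518/1.02 = 508 > K2 = 74.1; K2/α21 = 74.1/0.982 = 75.5 < K1 = 518.
Since the inequalities point opposite ways, species 1 can invade but species 2 cannot.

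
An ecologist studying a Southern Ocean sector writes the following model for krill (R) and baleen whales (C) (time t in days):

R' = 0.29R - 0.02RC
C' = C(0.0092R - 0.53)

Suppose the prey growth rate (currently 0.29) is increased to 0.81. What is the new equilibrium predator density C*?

C* ≈ 40.5

At the interior fixed point, setting dR/dt = 0 with R > 0 fixes C* = (prey growth rate)/(RC coefficient) — independent of the other coefficients.
With the change, C* = 0.81/0.02 = 40.5; it rises from 14.5.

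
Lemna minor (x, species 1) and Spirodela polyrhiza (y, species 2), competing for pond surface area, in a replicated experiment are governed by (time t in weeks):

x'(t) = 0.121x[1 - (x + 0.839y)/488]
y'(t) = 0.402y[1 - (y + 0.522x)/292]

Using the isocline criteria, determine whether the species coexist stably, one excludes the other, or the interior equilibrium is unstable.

stable coexistence

Compare the nullcline intercepts: K1/α12 = 488/0.839 = 582 > K2 = 292; K2/α21 = 292/0.522 = 559 > K1 = 488.
Since both inequalities hold, each species can invade when rare, so the interior equilibrium is stable.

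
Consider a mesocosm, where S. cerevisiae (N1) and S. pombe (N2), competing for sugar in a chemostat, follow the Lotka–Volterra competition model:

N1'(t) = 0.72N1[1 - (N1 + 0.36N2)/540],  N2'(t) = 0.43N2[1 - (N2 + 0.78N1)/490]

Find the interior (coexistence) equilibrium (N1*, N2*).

Setting both brackets to zero gives the nullclines N1 + 0.36N2 = 540 and 0.78N1 + N2 = 490.
Substituting N2 = 490 - 0.78N1 into the first: N1(1 - 0.36·0.78) = 540 - 0.36·490.
So N1* = 364/0.719 = 506, and then N2* = 490 - 0.78·506 = 95.7.

N1* ≈ 506, N2* ≈ 95.7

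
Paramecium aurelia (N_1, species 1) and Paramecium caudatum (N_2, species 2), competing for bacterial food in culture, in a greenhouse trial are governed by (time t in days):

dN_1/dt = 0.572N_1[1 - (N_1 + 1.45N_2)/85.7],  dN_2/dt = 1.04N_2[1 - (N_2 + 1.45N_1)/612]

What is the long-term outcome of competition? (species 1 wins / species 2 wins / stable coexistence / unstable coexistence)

Compare the nullcline intercepts: K1/α12 = 85.7/1.45 = 59.1 < K2 = 612; K2/α21 = 612/1.45 = 422 > K1 = 85.7.
Since the inequalities point opposite ways, species 2 can invade but species 1 cannot.

species 2 excludes species 1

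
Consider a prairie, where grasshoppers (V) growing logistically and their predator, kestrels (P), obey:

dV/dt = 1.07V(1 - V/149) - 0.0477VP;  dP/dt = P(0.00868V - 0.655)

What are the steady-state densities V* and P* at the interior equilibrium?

From dP/dt = 0 with P > 0: 0.00868V* = 0.655, so V* = 75.5.
Substitute into dV/dt = 0: 1.07(1 - 75.5/149) = 0.0477P*.
The bracket is 0.494, giving P* = 0.528/0.0477 = 11.1.

V* ≈ 75.5, P* ≈ 11.1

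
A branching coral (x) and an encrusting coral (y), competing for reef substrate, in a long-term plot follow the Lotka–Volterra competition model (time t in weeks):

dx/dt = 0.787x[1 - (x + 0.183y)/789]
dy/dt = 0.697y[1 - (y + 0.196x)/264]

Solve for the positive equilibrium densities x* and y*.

x* ≈ 768, y* ≈ 113

Setting both brackets to zero gives the nullclines x + 0.183y = 789 and 0.196x + y = 264.
Substituting y = 264 - 0.196x into the first: x(1 - 0.183·0.196) = 789 - 0.183·264.
So x* = 741/0.964 = 768, and then y* = 264 - 0.196·768 = 113.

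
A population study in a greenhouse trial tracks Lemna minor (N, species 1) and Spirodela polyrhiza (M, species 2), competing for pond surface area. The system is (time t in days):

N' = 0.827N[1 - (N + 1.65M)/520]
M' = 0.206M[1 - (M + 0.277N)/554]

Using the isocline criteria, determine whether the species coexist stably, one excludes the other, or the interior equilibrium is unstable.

species 2 excludes species 1

Compare the nullcline intercepts: K1/α12 = 520/1.65 = 315 < K2 = 554; K2/α21 = 554/0.277 = 2000 > K1 = 520.
Since the inequalities point opposite ways, species 2 can invade but species 1 cannot.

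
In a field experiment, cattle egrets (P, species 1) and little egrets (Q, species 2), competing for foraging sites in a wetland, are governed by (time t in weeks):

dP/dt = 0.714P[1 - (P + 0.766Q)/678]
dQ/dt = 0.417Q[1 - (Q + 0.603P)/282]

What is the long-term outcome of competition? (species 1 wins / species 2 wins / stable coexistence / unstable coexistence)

species 1 excludes species 2

Compare the nullcline intercepts: K1/α12 = 678/0.766 = 885 > K2 = 282; K2/α21 = 282/0.603 = 468 < K1 = 678.
Since the inequalities point opposite ways, species 1 can invade but species 2 cannot.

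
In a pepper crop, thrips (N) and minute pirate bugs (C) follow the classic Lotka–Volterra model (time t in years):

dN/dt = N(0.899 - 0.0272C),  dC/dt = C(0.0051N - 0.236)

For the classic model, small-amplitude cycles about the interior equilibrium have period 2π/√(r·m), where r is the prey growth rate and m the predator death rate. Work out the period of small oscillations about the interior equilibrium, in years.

T ≈ 13.6 years

Here r = 0.899 and m = 0.236, so r·m = 0.212.
ω = √0.212 = 0.461 per year, hence T = 2π/ω ≈ 13.6 years.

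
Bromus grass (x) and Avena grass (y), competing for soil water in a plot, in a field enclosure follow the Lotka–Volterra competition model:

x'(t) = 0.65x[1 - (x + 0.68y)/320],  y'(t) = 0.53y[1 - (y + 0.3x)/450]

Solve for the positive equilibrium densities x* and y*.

Setting both brackets to zero gives the nullclines x + 0.68y = 320 and 0.3x + y = 450.
Substituting y = 450 - 0.3x into the first: x(1 - 0.68·0.3) = 320 - 0.68·450.
So x* = 14/0.796 = 17.6, and then y* = 450 - 0.3·17.6 = 445.

x* ≈ 17.6, y* ≈ 445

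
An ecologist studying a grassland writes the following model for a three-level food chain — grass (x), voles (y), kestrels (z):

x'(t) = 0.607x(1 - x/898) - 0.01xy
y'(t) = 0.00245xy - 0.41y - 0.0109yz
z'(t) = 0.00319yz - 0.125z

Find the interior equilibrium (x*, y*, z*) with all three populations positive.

From dz/dt = 0: 0.00319y* = 0.125, so y* = 39.2.
From dx/dt = 0: 0.607(1 - x*/898) = 0.01·39.2, giving x* = 898·(1 - 0.646) = 318.
From dy/dt = 0: 0.00245·318 - 0.41 = 0.0109z*, so z* = 0.37/0.0109 = 33.9.

x* ≈ 318, y* ≈ 39.2, z* ≈ 33.9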